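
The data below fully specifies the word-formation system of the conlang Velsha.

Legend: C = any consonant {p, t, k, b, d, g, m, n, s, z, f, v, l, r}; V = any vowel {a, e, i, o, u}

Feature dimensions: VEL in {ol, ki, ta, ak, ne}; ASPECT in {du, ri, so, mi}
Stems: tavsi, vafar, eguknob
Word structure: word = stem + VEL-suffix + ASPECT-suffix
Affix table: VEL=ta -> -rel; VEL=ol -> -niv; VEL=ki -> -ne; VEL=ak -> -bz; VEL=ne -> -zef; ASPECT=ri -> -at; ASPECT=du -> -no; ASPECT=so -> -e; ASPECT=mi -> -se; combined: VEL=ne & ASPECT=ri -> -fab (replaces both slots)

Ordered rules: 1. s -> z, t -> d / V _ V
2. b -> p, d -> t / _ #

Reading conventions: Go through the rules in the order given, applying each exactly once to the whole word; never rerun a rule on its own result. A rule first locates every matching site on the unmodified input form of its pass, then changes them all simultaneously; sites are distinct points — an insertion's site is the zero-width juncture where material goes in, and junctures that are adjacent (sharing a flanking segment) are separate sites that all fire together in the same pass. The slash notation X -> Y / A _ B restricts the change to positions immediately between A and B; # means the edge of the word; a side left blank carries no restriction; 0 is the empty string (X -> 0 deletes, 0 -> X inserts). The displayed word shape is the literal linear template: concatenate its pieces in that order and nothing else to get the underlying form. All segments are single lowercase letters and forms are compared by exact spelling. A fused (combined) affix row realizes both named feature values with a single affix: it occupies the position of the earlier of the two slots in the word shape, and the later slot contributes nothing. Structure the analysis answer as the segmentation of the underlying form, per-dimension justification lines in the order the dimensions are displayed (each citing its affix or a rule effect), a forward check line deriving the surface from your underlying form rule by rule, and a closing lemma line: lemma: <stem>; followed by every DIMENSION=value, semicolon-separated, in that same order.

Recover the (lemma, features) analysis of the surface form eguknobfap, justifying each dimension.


underlying: eguknob-fab
VEL=ne - signalled by the combined affix row
ASPECT=ri - signalled by the combined affix row
check: eguknobfab -> eguknobfab -> eguknobfap
lemma: eguknob; VEL=ne; ASPECT=ri


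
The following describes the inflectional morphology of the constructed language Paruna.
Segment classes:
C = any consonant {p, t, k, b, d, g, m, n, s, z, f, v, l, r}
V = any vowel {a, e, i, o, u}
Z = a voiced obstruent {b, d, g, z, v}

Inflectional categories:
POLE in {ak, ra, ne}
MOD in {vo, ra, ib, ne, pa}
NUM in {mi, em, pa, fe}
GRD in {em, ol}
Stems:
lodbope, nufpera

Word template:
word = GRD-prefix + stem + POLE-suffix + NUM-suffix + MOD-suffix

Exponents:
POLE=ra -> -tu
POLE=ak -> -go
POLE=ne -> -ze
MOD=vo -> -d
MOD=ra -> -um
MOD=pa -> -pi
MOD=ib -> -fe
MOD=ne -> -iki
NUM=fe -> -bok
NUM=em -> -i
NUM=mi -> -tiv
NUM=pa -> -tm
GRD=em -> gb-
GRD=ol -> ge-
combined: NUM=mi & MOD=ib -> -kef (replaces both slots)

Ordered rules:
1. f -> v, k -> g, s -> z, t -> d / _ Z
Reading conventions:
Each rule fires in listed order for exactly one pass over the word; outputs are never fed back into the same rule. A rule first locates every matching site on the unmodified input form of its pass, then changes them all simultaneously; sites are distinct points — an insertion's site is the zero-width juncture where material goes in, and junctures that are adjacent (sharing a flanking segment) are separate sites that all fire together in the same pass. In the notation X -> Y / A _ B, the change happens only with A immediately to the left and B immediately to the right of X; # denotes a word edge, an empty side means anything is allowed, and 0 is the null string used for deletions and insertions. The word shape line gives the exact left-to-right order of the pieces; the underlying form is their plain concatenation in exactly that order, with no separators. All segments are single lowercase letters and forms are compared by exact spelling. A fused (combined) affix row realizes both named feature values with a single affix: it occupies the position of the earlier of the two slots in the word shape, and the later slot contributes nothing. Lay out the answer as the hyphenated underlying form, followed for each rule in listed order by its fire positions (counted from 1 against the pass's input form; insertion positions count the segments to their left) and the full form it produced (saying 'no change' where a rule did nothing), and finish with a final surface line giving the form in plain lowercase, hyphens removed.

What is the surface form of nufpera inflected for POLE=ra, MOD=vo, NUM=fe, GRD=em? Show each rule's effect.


underlying: gb-nufpera-tu-bok-d
1. f -> v, k -> g, s -> z, t -> d / _ Z: fires at position(s) 14: gbnufperatubogd
surface: gbnufperatubogd


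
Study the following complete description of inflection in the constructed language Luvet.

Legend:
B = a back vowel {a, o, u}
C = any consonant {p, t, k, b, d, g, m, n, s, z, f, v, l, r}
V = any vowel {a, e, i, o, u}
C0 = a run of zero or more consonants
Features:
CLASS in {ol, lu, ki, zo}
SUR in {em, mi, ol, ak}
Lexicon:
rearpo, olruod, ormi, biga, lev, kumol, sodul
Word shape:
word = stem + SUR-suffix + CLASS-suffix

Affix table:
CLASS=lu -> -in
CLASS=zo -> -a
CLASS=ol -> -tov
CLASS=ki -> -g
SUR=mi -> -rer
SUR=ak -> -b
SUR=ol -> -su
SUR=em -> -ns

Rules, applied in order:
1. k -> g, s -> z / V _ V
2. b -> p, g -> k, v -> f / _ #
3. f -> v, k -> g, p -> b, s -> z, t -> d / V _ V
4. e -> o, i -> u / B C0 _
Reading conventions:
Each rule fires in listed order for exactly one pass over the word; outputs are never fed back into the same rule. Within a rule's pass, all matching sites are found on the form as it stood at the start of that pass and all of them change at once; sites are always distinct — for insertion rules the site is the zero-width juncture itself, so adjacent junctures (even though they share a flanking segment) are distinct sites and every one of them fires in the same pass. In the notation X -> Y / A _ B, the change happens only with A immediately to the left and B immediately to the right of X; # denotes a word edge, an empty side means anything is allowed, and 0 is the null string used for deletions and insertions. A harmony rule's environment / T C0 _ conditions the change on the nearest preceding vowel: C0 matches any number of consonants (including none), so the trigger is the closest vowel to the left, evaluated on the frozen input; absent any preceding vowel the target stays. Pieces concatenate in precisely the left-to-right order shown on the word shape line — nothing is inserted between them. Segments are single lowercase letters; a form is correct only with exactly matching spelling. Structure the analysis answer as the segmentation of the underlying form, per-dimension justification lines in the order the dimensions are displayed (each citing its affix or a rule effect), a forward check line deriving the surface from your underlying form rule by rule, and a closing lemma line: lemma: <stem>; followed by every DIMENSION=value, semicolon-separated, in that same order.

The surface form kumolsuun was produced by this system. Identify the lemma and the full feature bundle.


underlying: kumol-su-in
CLASS=lu - signalled by the affix -in
SUR=ol - signalled by the affix -su
check: kumolsuin -> kumolsuin -> kumolsuin -> kumolsuin -> kumolsuun
lemma: kumol; CLASS=lu; SUR=ol


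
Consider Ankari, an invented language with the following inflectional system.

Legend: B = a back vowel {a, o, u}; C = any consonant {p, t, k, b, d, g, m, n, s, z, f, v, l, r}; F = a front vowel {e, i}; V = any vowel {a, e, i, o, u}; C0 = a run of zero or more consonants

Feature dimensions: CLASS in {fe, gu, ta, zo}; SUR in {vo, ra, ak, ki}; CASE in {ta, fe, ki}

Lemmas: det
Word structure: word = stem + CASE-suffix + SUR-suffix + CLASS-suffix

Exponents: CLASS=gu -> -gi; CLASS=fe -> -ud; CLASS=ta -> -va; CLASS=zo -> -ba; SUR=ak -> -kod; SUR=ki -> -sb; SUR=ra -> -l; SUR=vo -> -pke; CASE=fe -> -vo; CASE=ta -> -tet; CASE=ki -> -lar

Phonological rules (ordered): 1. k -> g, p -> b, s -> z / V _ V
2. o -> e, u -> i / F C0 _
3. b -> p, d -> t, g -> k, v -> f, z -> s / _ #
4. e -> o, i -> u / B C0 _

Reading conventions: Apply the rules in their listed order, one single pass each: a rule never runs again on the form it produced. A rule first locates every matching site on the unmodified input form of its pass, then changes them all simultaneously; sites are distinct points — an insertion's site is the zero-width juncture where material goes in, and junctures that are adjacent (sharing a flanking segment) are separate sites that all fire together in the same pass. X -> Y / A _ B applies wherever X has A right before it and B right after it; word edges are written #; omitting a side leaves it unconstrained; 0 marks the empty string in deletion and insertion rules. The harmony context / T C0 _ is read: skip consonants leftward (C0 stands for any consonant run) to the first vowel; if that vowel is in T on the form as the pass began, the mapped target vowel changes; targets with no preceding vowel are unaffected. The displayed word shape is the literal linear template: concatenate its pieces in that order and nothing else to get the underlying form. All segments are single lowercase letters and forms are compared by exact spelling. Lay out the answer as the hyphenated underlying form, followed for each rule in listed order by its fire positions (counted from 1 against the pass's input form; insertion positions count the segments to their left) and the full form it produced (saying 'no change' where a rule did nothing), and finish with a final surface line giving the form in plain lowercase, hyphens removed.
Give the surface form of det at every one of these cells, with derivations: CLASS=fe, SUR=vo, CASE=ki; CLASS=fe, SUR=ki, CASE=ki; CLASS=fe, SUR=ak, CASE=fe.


cell CLASS=fe, SUR=vo, CASE=ki:
underlying: det-lar-pke-ud
1. k -> g, p -> b, s -> z / V _ V: no change
2. o -> e, u -> i / F C0 _: fires at position(s) 10: detlarpkeid
3. b -> p, d -> t, g -> k, v -> f, z -> s / _ #: fires at position(s) 11: detlarpkeit
4. e -> o, i -> u / B C0 _: fires at position(s) 9: detlarpkoit
surface: detlarpkoit

cell CLASS=fe, SUR=ki, CASE=ki:
underlying: det-lar-sb-ud
1. k -> g, p -> b, s -> z / V _ V: no change
2. o -> e, u -> i / F C0 _: no change
3. b -> p, d -> t, g -> k, v -> f, z -> s / _ #: fires at position(s) 10: detlarsbut
4. e -> o, i -> u / B C0 _: no change
surface: detlarsbut

cell CLASS=fe, SUR=ak, CASE=fe:
underlying: det-vo-kod-ud
1. k -> g, p -> b, s -> z / V _ V: fires at position(s) 6: detvogodud
2. o -> e, u -> i / F C0 _: fires at position(s) 5: detvegodud
3. b -> p, d -> t, g -> k, v -> f, z -> s / _ #: fires at position(s) 10: detvegodut
4. e -> o, i -> u / B C0 _: no change
surface: detvegodut


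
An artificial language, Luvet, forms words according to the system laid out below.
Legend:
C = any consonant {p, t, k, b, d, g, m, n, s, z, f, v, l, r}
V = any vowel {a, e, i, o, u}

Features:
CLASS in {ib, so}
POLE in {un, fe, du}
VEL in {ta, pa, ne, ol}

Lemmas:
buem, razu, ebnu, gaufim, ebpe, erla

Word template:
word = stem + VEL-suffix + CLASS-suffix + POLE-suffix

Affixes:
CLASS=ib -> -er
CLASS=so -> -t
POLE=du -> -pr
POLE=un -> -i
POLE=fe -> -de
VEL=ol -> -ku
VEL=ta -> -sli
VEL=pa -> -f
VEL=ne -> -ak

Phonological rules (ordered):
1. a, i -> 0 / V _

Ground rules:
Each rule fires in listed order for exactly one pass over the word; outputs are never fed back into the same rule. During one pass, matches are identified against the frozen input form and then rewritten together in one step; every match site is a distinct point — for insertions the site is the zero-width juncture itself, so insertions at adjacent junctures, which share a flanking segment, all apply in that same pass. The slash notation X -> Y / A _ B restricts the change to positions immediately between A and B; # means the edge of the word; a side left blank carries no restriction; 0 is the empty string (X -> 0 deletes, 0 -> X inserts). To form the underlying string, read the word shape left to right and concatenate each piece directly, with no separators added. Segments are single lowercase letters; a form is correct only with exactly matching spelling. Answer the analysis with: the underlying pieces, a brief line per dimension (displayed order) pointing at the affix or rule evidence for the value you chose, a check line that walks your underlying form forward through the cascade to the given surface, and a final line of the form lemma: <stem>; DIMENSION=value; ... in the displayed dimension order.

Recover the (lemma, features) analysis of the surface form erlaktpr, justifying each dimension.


underlying: erla-ak-t-pr
CLASS=so - signalled by the affix -t
POLE=du - signalled by the affix -pr
VEL=ne - signalled by the affix -ak
check: erlaaktpr -> erlaktpr
lemma: erla; CLASS=so; POLE=du; VEL=ne


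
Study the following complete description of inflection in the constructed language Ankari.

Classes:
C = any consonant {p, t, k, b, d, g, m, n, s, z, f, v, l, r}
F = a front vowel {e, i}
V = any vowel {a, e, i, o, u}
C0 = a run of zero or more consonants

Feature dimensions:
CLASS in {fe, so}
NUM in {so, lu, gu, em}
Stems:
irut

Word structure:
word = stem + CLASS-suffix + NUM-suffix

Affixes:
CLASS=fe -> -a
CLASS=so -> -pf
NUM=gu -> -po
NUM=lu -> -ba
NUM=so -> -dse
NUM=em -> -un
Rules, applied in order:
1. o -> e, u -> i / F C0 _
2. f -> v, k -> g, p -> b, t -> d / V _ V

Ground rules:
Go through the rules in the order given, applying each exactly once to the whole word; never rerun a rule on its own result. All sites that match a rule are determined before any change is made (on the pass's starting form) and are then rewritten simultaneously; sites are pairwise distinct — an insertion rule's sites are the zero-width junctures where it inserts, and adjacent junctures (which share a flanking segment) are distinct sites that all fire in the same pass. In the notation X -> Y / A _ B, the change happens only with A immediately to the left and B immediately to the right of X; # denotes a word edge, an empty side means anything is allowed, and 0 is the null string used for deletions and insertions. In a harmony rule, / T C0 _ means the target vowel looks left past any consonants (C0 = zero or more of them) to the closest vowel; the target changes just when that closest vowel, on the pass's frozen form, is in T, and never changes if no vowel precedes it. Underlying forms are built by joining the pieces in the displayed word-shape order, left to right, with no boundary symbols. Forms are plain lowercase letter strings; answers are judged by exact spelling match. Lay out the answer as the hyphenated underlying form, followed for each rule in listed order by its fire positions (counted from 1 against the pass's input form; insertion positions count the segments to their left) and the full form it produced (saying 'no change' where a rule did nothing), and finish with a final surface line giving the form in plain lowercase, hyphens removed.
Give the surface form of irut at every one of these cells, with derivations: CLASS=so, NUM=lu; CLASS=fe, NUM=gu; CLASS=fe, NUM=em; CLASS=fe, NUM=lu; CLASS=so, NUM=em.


cell CLASS=so, NUM=lu:
underlying: irut-pf-ba
1. o -> e, u -> i / F C0 _: fires at position(s) 3: iritpfba
2. f -> v, k -> g, p -> b, t -> d / V _ V: no change
surface: iritpfba

cell CLASS=fe, NUM=gu:
underlying: irut-a-po
1. o -> e, u -> i / F C0 _: fires at position(s) 3: iritapo
2. f -> v, k -> g, p -> b, t -> d / V _ V: fires at position(s) 4, 6: iridabo
surface: iridabo

cell CLASS=fe, NUM=em:
underlying: irut-a-un
1. o -> e, u -> i / F C0 _: fires at position(s) 3: iritaun
2. f -> v, k -> g, p -> b, t -> d / V _ V: fires at position(s) 4: iridaun
surface: iridaun

cell CLASS=fe, NUM=lu:
underlying: irut-a-ba
1. o -> e, u -> i / F C0 _: fires at position(s) 3: iritaba
2. f -> v, k -> g, p -> b, t -> d / V _ V: fires at position(s) 4: iridaba
surface: iridaba

cell CLASS=so, NUM=em:
underlying: irut-pf-un
1. o -> e, u -> i / F C0 _: fires at position(s) 3: iritpfun
2. f -> v, k -> g, p -> b, t -> d / V _ V: no change
surface: iritpfun


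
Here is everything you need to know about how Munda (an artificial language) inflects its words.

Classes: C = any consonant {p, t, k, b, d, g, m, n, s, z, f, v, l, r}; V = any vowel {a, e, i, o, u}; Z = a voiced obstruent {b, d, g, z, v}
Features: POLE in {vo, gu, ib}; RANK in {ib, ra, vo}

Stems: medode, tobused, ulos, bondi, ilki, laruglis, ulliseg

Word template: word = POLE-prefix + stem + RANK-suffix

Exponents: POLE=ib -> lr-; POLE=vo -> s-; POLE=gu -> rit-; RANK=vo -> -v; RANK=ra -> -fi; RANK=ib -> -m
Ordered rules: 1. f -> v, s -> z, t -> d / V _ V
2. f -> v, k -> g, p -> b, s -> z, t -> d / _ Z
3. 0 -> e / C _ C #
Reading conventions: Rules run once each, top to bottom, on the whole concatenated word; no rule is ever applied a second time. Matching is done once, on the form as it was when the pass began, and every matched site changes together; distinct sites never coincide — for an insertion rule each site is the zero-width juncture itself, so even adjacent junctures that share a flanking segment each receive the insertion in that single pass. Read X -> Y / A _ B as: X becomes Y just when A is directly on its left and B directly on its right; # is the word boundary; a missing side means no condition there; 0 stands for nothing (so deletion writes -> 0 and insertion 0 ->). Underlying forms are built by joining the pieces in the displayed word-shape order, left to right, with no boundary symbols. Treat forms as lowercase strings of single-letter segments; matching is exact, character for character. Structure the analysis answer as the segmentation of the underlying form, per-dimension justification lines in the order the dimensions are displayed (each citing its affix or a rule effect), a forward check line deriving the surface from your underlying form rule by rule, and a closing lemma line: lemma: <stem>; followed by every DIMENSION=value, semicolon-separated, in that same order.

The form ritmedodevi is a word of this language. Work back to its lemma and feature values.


underlying: rit-medode-fi
POLE=gu - signalled by the affix rit-
RANK=ra - signalled by the affix -fi
check: ritmedodefi -> ritmedodevi -> ritmedodevi -> ritmedodevi
lemma: medode; POLE=gu; RANK=ra


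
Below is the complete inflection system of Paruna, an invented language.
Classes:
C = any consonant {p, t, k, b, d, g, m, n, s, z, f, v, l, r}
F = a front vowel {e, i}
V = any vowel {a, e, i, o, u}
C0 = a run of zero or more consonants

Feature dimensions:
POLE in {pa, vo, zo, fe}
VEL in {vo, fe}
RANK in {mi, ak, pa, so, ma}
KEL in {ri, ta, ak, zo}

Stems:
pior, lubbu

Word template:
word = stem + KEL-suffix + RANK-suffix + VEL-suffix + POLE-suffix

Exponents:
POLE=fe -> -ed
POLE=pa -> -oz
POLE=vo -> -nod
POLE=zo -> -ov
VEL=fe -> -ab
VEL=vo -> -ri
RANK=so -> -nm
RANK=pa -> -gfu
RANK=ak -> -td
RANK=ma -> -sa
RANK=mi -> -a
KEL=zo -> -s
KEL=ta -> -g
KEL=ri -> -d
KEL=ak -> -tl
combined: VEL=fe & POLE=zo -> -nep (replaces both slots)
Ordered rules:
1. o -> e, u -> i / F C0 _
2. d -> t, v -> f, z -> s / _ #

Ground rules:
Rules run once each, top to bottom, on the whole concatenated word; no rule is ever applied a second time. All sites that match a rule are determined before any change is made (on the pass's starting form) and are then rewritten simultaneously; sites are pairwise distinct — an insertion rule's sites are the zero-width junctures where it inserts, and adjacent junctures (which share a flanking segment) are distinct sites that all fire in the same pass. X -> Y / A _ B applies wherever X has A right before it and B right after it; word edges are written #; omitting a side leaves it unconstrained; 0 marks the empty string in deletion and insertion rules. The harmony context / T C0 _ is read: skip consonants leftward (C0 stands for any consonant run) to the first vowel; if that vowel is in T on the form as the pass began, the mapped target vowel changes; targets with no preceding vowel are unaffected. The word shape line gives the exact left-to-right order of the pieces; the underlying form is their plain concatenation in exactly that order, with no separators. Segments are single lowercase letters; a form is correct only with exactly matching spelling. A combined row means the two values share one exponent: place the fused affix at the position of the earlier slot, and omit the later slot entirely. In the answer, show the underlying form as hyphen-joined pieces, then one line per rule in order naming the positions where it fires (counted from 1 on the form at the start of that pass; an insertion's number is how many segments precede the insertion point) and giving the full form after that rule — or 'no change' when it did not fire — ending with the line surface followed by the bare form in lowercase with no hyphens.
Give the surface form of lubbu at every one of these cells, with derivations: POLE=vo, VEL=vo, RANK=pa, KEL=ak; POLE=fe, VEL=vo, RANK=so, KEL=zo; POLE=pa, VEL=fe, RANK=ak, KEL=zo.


cell POLE=vo, VEL=vo, RANK=pa, KEL=ak:
underlying: lubbu-tl-gfu-ri-nod
1. o -> e, u -> i / F C0 _: fires at position(s) 14: lubbutlgfurined
2. d -> t, v -> f, z -> s / _ #: fires at position(s) 15: lubbutlgfurinet
surface: lubbutlgfurinet

cell POLE=fe, VEL=vo, RANK=so, KEL=zo:
underlying: lubbu-s-nm-ri-ed
1. o -> e, u -> i / F C0 _: no change
2. d -> t, v -> f, z -> s / _ #: fires at position(s) 12: lubbusnmriet
surface: lubbusnmriet

cell POLE=pa, VEL=fe, RANK=ak, KEL=zo:
underlying: lubbu-s-td-ab-oz
1. o -> e, u -> i / F C0 _: no change
2. d -> t, v -> f, z -> s / _ #: fires at position(s) 12: lubbustdabos
surface: lubbustdabos


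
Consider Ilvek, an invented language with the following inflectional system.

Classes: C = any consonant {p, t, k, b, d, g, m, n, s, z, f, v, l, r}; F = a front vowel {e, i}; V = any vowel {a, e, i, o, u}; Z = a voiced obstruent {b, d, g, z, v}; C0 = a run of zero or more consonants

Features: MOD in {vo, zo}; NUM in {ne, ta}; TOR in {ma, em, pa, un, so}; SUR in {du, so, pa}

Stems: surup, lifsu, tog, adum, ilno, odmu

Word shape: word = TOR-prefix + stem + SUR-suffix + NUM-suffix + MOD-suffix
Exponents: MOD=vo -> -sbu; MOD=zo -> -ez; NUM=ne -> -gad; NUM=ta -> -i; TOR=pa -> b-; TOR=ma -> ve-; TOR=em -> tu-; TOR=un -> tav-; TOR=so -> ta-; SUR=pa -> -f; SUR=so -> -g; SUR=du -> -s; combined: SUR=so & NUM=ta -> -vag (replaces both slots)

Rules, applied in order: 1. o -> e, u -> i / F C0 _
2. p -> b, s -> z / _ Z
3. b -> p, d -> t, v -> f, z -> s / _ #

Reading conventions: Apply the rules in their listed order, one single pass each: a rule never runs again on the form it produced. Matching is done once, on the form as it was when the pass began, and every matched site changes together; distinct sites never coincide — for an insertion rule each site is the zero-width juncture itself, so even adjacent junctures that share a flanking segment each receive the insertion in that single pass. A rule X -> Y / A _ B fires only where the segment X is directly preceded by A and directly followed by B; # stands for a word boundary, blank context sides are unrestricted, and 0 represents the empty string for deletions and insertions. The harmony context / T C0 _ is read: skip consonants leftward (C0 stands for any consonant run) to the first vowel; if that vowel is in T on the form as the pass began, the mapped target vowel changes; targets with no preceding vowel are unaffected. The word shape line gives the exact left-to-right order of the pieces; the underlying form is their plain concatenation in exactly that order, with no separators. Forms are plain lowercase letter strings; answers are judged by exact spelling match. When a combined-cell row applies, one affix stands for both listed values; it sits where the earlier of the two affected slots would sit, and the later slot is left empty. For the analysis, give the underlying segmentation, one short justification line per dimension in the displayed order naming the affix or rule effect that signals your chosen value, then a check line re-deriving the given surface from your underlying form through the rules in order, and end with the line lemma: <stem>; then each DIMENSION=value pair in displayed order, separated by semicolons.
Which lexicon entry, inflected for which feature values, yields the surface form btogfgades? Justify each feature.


underlying: b-tog-f-gad-ez
MOD=zo - signalled by the affix -ez
NUM=ne - signalled by the affix -gad
TOR=pa - signalled by the affix b-
SUR=pa - signalled by the affix -f
check: btogfgadez -> btogfgadez -> btogfgadez -> btogfgades
lemma: tog; MOD=zo; NUM=ne; TOR=pa; SUR=pa


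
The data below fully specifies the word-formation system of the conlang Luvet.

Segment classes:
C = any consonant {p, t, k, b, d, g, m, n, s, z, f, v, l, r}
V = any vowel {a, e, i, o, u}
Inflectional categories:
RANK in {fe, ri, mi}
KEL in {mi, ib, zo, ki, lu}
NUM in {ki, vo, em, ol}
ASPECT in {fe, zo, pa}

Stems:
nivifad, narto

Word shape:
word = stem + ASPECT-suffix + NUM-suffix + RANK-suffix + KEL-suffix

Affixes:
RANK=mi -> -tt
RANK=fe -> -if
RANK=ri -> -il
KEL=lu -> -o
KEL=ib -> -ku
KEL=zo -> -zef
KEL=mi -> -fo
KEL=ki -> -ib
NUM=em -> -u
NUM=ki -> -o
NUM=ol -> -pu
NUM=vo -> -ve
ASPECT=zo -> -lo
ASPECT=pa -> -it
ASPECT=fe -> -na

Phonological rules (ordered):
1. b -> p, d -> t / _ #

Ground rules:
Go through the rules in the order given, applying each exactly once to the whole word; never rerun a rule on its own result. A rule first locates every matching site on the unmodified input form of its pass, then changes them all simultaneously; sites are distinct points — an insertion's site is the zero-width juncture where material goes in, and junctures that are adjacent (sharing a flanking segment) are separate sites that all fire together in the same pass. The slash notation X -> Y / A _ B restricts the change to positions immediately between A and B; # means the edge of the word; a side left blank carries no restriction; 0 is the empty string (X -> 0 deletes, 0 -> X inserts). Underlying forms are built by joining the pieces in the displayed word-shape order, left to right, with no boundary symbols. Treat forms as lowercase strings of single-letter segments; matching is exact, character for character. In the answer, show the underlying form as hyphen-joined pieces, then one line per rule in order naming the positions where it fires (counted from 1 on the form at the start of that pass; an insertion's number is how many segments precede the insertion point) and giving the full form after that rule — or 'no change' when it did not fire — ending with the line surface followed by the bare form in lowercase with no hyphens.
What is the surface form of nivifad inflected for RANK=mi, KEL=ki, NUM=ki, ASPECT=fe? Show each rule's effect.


underlying: nivifad-na-o-tt-ib
1. b -> p, d -> t / _ #: fires at position(s) 14: nivifadnaottip
surface: nivifadnaottip


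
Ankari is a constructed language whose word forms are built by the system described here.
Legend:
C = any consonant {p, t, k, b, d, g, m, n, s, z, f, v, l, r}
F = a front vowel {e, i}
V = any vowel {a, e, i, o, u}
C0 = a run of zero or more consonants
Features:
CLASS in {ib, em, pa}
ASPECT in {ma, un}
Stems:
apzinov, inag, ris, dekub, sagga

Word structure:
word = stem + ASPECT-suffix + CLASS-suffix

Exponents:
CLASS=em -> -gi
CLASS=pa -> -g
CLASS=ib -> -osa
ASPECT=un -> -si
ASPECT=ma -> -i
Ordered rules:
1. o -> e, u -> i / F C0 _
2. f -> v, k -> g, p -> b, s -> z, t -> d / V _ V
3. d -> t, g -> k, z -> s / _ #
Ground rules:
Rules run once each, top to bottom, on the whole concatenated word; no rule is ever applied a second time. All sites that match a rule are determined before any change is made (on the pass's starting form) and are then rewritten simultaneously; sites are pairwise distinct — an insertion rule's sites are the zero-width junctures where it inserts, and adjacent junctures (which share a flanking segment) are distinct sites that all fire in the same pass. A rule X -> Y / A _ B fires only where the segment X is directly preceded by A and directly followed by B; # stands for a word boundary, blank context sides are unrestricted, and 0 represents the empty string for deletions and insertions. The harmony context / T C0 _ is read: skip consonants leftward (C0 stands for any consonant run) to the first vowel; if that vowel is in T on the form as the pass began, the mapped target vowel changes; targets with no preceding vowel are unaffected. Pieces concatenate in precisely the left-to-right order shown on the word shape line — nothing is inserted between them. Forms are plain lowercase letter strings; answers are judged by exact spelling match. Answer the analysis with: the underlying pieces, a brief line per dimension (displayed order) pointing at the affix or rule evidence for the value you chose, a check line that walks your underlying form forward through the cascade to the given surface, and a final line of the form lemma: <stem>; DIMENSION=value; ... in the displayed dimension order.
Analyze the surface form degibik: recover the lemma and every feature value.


underlying: dekub-i-g
CLASS=pa - signalled by the affix -g
ASPECT=ma - signalled by the affix -i
check: dekubig -> dekibig -> degibig -> degibik
lemma: dekub; CLASS=pa; ASPECT=ma


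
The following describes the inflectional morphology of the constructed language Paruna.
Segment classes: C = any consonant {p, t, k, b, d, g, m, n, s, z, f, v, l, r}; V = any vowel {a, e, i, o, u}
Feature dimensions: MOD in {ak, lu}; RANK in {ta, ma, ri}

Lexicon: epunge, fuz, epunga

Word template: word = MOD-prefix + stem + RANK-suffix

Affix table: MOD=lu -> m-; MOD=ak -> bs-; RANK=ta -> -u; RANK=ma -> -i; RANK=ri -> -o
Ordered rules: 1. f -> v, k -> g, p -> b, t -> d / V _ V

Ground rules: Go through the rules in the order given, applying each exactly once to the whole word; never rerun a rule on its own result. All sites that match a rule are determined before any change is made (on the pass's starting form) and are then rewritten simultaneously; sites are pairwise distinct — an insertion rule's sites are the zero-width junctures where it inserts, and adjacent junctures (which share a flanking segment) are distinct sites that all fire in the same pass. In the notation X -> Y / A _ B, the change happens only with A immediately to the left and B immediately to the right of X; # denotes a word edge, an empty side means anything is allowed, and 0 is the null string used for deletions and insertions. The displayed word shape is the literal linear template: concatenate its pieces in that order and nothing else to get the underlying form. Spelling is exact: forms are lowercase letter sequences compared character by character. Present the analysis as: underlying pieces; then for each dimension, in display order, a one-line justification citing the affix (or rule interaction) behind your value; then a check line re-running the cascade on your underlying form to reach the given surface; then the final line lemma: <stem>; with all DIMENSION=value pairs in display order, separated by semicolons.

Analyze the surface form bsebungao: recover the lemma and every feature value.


underlying: bs-epunga-o
MOD=ak - signalled by the affix bs-
RANK=ri - signalled by the affix -o
check: bsepungao -> bsebungao
lemma: epunga; MOD=ak; RANK=ri


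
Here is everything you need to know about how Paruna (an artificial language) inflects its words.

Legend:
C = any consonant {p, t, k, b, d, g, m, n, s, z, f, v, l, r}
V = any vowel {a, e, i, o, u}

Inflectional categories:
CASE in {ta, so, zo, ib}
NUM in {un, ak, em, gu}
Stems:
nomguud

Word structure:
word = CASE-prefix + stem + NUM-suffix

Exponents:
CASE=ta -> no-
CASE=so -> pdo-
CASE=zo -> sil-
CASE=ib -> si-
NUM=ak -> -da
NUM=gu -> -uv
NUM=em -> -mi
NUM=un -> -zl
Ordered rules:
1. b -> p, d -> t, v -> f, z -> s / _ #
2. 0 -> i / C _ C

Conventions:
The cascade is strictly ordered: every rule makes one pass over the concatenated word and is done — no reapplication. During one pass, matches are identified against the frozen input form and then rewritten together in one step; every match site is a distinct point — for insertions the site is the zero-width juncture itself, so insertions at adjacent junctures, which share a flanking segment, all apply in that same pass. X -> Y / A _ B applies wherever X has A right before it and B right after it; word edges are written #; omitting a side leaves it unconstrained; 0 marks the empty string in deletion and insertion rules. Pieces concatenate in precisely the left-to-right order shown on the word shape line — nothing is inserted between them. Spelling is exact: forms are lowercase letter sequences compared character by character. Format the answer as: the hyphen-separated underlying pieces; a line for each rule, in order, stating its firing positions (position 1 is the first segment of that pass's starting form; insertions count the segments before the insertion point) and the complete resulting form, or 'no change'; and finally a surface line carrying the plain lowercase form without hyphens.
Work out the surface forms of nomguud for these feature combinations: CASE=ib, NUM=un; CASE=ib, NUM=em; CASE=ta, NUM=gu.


cell CASE=ib, NUM=un:
underlying: si-nomguud-zl
1. b -> p, d -> t, v -> f, z -> s / _ #: no change
2. 0 -> i / C _ C: inserts after position(s) 5, 9, 10: sinomiguudizil
surface: sinomiguudizil

cell CASE=ib, NUM=em:
underlying: si-nomguud-mi
1. b -> p, d -> t, v -> f, z -> s / _ #: no change
2. 0 -> i / C _ C: inserts after position(s) 5, 9: sinomiguudimi
surface: sinomiguudimi

cell CASE=ta, NUM=gu:
underlying: no-nomguud-uv
1. b -> p, d -> t, v -> f, z -> s / _ #: fires at position(s) 11: nonomguuduf
2. 0 -> i / C _ C: inserts after position(s) 5: nonomiguuduf
surface: nonomiguuduf


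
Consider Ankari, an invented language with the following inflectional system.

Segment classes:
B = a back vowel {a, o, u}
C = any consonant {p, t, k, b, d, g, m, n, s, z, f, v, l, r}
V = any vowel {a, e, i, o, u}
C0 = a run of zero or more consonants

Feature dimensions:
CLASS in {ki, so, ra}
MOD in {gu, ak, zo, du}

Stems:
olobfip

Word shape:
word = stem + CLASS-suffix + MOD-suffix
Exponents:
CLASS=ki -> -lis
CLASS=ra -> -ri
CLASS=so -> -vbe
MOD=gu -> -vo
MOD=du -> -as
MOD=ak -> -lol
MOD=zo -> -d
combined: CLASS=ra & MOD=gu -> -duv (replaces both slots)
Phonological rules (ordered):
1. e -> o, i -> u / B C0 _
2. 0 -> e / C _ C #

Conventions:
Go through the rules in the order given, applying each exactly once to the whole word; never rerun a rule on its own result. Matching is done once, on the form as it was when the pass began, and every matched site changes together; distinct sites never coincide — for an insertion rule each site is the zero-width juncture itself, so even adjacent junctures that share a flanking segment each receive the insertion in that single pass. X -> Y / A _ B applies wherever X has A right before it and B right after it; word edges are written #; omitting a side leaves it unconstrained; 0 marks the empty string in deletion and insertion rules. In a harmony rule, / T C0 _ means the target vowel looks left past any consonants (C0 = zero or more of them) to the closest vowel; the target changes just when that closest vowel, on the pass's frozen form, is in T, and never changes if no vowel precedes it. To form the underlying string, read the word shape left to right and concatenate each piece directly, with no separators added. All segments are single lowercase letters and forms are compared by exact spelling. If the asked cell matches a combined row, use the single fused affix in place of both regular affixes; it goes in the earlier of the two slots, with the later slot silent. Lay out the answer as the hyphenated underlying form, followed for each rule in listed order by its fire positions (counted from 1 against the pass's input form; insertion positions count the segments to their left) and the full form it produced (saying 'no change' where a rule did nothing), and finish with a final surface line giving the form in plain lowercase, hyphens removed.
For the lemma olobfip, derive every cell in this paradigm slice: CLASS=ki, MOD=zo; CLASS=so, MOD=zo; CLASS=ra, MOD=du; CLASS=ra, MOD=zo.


cell CLASS=ki, MOD=zo:
underlying: olobfip-lis-d
1. e -> o, i -> u / B C0 _: fires at position(s) 6: olobfuplisd
2. 0 -> e / C _ C #: inserts after position(s) 10: olobfuplised
surface: olobfuplised

cell CLASS=so, MOD=zo:
underlying: olobfip-vbe-d
1. e -> o, i -> u / B C0 _: fires at position(s) 6: olobfupvbed
2. 0 -> e / C _ C #: no change
surface: olobfupvbed

cell CLASS=ra, MOD=du:
underlying: olobfip-ri-as
1. e -> o, i -> u / B C0 _: fires at position(s) 6: olobfuprias
2. 0 -> e / C _ C #: no change
surface: olobfuprias

cell CLASS=ra, MOD=zo:
underlying: olobfip-ri-d
1. e -> o, i -> u / B C0 _: fires at position(s) 6: olobfuprid
2. 0 -> e / C _ C #: no change
surface: olobfuprid


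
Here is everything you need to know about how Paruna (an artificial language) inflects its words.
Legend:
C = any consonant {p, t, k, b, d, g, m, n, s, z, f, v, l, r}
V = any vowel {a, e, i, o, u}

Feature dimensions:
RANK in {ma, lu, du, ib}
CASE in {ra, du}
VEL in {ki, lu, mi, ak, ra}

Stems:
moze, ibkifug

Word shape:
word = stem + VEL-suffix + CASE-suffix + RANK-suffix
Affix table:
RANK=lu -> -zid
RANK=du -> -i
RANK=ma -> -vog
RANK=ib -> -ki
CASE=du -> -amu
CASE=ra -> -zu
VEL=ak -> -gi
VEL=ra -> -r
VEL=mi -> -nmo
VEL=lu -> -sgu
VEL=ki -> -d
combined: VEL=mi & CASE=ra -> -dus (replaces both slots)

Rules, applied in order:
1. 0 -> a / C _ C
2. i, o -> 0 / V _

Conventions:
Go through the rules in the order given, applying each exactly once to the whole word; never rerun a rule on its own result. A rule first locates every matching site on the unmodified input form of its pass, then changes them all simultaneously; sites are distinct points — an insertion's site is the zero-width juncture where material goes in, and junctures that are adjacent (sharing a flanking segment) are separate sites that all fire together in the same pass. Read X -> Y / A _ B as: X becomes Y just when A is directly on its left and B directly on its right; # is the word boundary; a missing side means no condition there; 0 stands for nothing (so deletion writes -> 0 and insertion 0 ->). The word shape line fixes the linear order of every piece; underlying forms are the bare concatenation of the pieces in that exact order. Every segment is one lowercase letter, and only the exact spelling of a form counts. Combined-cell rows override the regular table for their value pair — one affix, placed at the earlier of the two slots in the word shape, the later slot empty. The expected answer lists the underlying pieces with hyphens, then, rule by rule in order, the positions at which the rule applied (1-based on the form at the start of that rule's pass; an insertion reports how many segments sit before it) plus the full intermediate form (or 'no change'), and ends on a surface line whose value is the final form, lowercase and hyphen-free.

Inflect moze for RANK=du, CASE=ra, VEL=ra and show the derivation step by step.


underlying: moze-r-zu-i
1. 0 -> a / C _ C: inserts after position(s) 5: mozerazui
2. i, o -> 0 / V _: fires at position(s) 9: mozerazu
surface: mozerazu


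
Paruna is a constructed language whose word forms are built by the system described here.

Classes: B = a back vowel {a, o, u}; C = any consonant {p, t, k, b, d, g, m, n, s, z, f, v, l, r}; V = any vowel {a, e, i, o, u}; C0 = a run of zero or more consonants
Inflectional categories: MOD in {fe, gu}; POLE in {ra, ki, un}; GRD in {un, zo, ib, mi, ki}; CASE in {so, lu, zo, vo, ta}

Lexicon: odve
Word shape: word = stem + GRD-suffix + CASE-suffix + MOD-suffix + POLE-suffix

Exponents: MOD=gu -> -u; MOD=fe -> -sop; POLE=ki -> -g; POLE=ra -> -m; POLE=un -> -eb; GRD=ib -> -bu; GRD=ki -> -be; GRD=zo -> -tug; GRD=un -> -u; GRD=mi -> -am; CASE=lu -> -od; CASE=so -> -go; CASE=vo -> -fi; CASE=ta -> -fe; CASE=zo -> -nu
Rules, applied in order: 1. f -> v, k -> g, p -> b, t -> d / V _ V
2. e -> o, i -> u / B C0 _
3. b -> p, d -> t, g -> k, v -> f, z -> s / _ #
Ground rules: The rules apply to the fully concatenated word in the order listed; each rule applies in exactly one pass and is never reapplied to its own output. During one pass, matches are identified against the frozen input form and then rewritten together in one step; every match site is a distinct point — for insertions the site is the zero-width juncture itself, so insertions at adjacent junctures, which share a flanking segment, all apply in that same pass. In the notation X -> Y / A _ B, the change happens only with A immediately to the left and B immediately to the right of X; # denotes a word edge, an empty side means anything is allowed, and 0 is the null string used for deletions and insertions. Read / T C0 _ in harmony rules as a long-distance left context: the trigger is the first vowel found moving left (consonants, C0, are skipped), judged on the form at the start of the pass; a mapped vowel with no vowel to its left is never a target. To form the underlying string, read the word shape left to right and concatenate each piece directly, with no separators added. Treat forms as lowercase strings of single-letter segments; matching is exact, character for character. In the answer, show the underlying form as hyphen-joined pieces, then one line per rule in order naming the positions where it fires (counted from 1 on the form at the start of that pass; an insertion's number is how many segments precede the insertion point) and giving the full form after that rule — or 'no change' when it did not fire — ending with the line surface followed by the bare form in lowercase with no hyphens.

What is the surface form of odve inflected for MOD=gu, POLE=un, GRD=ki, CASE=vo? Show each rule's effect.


underlying: odve-be-fi-u-eb
1. f -> v, k -> g, p -> b, t -> d / V _ V: fires at position(s) 7: odvebeviueb
2. e -> o, i -> u / B C0 _: fires at position(s) 4, 10: odvobeviuob
3. b -> p, d -> t, g -> k, v -> f, z -> s / _ #: fires at position(s) 11: odvobeviuop
surface: odvobeviuop
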